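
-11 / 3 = -3.67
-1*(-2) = 2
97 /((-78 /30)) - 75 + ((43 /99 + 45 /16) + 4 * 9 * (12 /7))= -6824723 /144144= -47.35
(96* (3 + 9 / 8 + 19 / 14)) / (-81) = -1228 / 189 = -6.50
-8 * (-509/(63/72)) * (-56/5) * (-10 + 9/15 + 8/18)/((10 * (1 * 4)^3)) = 820508/1125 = 729.34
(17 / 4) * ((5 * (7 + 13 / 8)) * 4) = 5865 / 8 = 733.12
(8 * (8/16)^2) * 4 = 8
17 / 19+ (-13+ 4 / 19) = -226 / 19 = -11.89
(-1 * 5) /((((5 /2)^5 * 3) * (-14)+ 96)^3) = 20480 /263239153536969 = 0.00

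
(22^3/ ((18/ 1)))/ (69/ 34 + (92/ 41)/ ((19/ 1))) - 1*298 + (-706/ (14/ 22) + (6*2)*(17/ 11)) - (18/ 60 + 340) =-573015823801/ 394171470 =-1453.72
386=386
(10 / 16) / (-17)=-5 / 136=-0.04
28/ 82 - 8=-314/ 41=-7.66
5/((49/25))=125/49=2.55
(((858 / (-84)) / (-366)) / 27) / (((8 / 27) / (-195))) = -9295 / 13664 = -0.68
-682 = -682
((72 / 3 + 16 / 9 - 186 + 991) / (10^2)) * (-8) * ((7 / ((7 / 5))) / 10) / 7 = -7477 / 1575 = -4.75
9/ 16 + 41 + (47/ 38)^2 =248901/ 5776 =43.09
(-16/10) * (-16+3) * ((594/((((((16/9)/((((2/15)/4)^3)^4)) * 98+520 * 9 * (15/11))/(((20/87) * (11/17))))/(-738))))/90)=-5675384/34868696940000002403375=-0.00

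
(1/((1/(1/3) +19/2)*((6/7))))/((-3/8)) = -56/225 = -0.25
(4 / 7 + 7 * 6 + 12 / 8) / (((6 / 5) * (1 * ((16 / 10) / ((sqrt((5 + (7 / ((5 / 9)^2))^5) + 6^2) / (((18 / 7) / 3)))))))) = 617 * sqrt(14650696454558) / 36000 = 65601.20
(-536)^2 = 287296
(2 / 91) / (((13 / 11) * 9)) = 22 / 10647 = 0.00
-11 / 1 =-11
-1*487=-487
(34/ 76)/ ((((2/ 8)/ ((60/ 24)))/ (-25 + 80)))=4675/ 19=246.05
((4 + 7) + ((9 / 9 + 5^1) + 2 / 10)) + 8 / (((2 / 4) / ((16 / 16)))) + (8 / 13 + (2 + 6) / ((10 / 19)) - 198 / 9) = 1756 / 65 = 27.02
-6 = -6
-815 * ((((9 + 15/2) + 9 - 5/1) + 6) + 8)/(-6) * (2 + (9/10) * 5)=243685/8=30460.62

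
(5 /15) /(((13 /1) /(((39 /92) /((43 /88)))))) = 22 /989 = 0.02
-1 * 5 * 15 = -75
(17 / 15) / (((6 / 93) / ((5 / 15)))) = 527 / 90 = 5.86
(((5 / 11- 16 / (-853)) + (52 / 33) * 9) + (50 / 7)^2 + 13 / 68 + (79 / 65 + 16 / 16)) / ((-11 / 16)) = -553417563196 / 5588467885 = -99.03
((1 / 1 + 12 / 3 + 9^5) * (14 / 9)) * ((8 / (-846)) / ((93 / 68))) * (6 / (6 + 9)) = -449755264 / 1770255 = -254.06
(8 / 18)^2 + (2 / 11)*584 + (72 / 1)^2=4713728 / 891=5290.38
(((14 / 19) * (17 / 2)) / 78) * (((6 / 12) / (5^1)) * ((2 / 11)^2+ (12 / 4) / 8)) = 9401 / 2869152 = 0.00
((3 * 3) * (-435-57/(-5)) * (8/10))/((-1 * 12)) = 6354/25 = 254.16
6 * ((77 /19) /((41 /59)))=27258 /779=34.99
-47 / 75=-0.63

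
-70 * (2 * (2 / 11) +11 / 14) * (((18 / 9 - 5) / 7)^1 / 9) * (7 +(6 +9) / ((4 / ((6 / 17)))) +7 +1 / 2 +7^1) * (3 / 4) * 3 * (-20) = -5150700 / 1309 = -3934.84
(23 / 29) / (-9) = -23 / 261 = -0.09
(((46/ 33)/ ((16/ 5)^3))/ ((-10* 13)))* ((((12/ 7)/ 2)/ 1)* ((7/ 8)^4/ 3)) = -197225/ 3598712832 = -0.00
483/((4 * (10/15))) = 1449/8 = 181.12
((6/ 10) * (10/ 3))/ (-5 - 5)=-1/ 5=-0.20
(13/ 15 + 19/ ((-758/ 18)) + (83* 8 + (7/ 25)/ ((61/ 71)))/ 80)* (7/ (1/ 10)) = 8466668623/ 13871400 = 610.37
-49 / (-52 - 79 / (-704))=34496 / 36529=0.94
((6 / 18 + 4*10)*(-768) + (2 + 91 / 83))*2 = -5141502 / 83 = -61945.81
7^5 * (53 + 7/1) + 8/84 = 21176822/21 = 1008420.10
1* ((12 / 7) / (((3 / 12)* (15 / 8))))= 3.66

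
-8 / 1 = -8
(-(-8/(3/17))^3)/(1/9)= 838485.33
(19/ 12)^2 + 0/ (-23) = 361/ 144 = 2.51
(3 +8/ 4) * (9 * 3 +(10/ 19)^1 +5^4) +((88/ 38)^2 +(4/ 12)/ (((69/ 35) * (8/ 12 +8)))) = 2116476959/ 647634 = 3268.01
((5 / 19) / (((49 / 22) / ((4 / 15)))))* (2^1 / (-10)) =-88 / 13965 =-0.01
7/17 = 0.41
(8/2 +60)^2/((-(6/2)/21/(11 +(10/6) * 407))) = -59293696/3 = -19764565.33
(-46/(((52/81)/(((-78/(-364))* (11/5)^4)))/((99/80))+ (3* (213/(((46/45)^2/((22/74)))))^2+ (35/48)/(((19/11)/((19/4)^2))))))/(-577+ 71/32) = 16949368489893732237312/2335386450895406258578744115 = 0.00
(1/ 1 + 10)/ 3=3.67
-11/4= -2.75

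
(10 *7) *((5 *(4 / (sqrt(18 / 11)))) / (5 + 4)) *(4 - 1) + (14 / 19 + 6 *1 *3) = 356 / 19 + 700 *sqrt(22) / 9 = 383.55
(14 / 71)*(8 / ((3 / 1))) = 112 / 213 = 0.53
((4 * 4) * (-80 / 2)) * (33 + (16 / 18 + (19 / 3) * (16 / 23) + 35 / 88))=-56385680 / 2277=-24763.14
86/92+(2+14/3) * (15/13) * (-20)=-152.91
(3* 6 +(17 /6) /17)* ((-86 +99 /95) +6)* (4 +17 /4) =-8993699 /760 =-11833.81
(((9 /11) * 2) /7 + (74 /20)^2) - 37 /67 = 6898371 /515900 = 13.37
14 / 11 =1.27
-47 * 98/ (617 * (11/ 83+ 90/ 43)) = -349762/ 104273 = -3.35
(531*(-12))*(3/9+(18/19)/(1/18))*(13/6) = -4560582/19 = -240030.63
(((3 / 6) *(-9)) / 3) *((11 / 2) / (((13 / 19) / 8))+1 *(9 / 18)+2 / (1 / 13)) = -7083 / 52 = -136.21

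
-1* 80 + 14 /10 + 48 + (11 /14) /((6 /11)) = -12247 /420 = -29.16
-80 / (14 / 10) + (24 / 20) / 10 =-57.02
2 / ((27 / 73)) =146 / 27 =5.41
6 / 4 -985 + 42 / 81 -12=-994.98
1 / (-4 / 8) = -2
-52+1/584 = -30367/584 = -52.00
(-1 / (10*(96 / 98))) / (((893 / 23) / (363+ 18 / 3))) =-0.97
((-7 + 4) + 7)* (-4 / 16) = -1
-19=-19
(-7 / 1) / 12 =-7 / 12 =-0.58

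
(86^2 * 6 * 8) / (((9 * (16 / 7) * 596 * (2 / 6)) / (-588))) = -7610484 / 149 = -51077.07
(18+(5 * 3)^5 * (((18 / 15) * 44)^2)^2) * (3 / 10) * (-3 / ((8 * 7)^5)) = -26558558484561 / 2753658880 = -9644.83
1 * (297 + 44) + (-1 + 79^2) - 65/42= 276337/42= 6579.45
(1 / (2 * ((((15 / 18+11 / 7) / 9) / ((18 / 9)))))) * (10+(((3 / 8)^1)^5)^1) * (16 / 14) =8853921 / 206848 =42.80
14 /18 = 7 /9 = 0.78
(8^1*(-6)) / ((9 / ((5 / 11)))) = -80 / 33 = -2.42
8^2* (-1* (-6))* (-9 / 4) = -864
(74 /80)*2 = 37 /20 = 1.85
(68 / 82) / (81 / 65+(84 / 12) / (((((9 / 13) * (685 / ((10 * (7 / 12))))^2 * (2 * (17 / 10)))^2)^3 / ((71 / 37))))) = 99816972450113567775851020974608960306617586507489280 / 149996454980464777639638571815528748018196517882015353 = 0.67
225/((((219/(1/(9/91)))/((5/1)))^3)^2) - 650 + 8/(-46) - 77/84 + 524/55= -21146778655275917223522013/32963077617076048747140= -641.53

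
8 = 8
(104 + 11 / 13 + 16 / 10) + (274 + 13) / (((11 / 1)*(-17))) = 1275198 / 12155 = 104.91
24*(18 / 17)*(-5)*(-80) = 172800 / 17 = 10164.71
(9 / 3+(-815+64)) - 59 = -807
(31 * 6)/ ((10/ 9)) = 837/ 5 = 167.40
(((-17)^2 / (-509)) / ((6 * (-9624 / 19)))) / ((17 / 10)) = 0.00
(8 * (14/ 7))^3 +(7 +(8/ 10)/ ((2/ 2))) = 20519/ 5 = 4103.80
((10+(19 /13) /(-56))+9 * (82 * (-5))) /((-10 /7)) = 2679059 /1040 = 2576.02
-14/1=-14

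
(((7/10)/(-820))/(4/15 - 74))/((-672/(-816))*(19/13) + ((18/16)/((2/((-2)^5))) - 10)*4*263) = -663/1686744231200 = -0.00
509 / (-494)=-509 / 494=-1.03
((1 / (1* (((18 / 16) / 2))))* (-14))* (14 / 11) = -3136 / 99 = -31.68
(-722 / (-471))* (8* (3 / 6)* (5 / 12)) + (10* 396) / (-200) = -17.25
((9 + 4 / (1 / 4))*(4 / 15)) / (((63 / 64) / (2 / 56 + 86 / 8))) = 96640 / 1323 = 73.05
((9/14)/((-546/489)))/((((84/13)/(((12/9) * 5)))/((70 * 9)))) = -36675/98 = -374.23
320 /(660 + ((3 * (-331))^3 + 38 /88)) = -14080 /43082423849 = -0.00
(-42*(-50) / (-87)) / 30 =-70 / 87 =-0.80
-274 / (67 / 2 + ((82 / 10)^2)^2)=-342500 / 5693397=-0.06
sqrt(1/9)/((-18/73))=-1.35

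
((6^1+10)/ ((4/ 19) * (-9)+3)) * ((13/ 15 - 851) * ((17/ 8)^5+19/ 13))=-41277077117/ 74880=-551243.02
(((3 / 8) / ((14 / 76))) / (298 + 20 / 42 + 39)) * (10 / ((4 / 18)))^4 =36905625 / 1492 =24735.67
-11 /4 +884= 3525 /4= 881.25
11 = 11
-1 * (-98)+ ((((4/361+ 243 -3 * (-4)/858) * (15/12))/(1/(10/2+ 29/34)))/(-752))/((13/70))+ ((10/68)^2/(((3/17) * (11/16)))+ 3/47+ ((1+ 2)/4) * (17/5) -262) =-5266876623781/30279986880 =-173.94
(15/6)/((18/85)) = 425/36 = 11.81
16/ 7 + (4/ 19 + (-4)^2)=2460/ 133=18.50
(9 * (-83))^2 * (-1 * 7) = -3906063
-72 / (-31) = 72 / 31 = 2.32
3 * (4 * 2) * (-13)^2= 4056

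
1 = 1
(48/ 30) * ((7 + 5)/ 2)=48/ 5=9.60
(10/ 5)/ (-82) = -1/ 41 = -0.02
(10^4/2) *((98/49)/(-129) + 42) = 27080000/129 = 209922.48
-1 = -1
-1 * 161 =-161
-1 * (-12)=12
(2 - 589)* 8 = -4696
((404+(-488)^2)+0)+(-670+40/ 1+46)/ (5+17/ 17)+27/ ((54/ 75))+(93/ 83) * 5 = 118769897/ 498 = 238493.77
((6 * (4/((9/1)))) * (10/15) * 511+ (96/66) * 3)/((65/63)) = 632576/715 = 884.72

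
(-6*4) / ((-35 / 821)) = 19704 / 35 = 562.97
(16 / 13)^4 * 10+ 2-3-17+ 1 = 169823 / 28561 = 5.95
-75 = -75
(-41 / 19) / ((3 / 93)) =-1271 / 19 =-66.89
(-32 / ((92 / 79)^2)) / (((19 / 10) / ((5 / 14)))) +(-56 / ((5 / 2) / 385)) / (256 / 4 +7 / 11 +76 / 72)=-124197070414 / 915133499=-135.71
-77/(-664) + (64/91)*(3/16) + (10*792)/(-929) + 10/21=-7.80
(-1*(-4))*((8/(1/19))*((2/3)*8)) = 9728/3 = 3242.67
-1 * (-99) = 99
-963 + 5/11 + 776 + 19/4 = -7999/44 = -181.80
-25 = -25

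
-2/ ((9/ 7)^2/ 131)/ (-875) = 1834/ 10125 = 0.18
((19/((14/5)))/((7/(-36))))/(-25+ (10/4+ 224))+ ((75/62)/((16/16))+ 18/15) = 441639/197470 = 2.24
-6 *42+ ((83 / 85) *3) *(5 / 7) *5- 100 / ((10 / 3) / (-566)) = 16738.46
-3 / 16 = -0.19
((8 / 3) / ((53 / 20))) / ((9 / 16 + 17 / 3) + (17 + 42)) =2560 / 165943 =0.02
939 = 939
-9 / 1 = -9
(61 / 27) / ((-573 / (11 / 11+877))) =-3.46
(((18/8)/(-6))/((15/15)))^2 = 9/64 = 0.14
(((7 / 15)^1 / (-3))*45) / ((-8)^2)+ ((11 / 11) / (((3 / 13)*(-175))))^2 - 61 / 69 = -402806857 / 405720000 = -0.99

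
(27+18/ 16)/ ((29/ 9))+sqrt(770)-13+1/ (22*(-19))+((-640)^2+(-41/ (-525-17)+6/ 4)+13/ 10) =sqrt(770)+26911136034067/ 65701240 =409626.35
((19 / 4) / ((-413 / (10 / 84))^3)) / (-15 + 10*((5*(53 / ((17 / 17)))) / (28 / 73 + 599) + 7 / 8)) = 1385575 / 22273502596611336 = 0.00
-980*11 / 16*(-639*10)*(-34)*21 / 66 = -93150225 / 2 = -46575112.50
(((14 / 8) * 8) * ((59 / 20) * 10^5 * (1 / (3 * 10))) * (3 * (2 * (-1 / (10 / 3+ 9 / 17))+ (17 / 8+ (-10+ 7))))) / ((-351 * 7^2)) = 16188125 / 484029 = 33.44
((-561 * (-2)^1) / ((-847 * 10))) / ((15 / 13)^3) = -37349 / 433125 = -0.09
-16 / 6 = -8 / 3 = -2.67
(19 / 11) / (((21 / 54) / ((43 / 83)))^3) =8810011656 / 2157352351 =4.08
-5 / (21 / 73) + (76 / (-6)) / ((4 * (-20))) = -14467 / 840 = -17.22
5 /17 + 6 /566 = 1466 /4811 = 0.30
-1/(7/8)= -1.14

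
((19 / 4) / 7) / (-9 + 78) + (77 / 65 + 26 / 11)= 4915069 / 1381380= 3.56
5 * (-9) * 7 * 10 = -3150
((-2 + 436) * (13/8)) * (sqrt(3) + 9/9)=2821/4 + 2821 * sqrt(3)/4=1926.78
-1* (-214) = 214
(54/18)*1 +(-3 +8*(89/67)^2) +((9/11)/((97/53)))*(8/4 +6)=84743680/4789763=17.69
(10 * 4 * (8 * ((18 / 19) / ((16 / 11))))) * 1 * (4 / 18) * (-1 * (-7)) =6160 / 19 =324.21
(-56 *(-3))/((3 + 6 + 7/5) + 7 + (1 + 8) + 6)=140/27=5.19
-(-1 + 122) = -121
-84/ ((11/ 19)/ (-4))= 6384/ 11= 580.36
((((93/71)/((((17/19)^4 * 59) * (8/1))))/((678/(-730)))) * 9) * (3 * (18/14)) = -358323453945/2213973999832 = -0.16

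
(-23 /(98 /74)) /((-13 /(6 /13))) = 5106 /8281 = 0.62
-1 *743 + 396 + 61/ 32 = -345.09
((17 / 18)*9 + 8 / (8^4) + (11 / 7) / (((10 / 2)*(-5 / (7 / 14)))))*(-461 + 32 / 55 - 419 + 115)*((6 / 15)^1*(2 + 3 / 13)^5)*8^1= -654488473832179313 / 571791220000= -1144628.41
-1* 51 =-51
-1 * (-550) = 550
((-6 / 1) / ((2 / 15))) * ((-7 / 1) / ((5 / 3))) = 189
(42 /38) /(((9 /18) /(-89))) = -3738 /19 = -196.74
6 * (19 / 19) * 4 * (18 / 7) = 432 / 7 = 61.71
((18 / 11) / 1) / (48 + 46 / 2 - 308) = -6 / 869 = -0.01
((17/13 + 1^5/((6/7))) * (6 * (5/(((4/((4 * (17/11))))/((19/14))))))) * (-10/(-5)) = 311695/1001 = 311.38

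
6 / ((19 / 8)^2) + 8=3272 / 361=9.06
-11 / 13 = -0.85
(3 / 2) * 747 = 2241 / 2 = 1120.50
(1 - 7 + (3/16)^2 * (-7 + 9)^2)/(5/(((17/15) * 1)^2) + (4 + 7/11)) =-397375/578432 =-0.69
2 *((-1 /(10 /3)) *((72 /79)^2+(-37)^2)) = -25647339 /31205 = -821.90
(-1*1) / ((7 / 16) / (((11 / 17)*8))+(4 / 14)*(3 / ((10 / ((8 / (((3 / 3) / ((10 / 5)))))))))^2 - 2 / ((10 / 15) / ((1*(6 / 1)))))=246400 / 2792359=0.09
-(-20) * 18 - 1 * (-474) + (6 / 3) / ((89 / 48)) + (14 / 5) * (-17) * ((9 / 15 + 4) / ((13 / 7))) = 20744348 / 28925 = 717.18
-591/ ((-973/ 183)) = 108153/ 973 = 111.15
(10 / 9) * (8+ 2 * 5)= 20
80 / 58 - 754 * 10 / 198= -105370 / 2871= -36.70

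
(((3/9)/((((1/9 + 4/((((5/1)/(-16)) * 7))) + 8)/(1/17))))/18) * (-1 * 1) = -35/201858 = -0.00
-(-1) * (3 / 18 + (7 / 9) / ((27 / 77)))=1159 / 486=2.38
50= 50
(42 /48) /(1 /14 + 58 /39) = 1911 /3404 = 0.56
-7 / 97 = -0.07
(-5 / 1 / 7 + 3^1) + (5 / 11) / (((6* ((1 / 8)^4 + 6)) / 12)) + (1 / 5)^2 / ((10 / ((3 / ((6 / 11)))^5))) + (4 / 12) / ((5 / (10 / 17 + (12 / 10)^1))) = 357500233661 / 15757368000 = 22.69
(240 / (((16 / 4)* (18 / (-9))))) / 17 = -30 / 17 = -1.76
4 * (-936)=-3744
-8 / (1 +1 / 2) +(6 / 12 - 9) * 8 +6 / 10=-1091 / 15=-72.73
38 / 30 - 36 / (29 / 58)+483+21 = 6499 / 15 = 433.27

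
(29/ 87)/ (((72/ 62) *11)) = 31/ 1188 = 0.03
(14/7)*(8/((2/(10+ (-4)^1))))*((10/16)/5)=6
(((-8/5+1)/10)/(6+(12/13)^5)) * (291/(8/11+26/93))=-3565526679/1371445000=-2.60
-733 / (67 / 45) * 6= -197910 / 67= -2953.88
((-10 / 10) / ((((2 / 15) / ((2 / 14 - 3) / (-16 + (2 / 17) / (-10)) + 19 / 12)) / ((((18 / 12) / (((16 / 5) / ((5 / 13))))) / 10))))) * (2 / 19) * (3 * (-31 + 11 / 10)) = 208462455 / 92678656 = 2.25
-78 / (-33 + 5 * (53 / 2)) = -156 / 199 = -0.78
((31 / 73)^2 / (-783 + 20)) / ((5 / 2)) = -1922 / 20330135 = -0.00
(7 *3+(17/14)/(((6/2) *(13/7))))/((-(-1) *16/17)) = 28135/1248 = 22.54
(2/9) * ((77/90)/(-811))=-77/328455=-0.00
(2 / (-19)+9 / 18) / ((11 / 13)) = 195 / 418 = 0.47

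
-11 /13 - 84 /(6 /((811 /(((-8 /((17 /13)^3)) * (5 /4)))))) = 27881806 /10985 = 2538.17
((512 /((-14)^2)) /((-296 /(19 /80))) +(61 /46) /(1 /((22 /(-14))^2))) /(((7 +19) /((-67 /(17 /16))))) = -365715748 /46077395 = -7.94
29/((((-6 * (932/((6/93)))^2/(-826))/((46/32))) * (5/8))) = 275471/6260607480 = 0.00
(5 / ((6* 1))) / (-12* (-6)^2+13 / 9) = -3 / 1550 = -0.00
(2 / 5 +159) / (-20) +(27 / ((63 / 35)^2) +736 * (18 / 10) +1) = 397849 / 300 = 1326.16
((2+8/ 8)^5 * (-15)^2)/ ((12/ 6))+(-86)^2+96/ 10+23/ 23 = 347441/ 10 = 34744.10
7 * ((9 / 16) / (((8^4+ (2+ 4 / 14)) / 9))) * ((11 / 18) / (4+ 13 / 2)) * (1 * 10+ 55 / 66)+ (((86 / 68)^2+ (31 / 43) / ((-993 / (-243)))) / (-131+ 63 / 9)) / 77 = 616432075931 / 117059384561152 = 0.01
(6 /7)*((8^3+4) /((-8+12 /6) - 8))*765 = -1184220 /49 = -24167.76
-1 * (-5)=5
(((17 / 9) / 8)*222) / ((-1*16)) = -629 / 192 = -3.28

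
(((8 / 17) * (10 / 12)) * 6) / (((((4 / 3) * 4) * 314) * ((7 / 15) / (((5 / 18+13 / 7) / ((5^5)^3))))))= 269 / 1277158203125000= 0.00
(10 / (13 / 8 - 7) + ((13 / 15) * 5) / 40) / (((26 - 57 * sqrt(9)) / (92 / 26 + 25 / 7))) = 5849527 / 68086200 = 0.09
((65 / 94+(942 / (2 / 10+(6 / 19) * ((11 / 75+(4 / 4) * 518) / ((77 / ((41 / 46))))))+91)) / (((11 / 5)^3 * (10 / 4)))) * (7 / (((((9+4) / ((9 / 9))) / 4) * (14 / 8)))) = 5978103751600 / 238760238431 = 25.04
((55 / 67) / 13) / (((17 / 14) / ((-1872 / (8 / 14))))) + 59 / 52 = -10022879 / 59228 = -169.23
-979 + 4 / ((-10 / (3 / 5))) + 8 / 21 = -978.86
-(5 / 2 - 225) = 445 / 2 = 222.50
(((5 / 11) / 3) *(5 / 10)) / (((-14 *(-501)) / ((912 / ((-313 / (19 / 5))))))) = -1444 / 12074601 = -0.00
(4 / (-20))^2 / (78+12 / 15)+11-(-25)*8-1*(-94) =600851 / 1970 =305.00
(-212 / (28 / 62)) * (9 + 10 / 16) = -18073 / 4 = -4518.25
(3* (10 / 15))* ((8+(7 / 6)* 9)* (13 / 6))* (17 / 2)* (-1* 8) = -16354 / 3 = -5451.33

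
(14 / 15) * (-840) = -784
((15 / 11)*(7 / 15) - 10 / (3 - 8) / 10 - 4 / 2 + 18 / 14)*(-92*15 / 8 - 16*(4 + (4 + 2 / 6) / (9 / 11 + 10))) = -29.65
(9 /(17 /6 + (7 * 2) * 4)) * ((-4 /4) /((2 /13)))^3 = -59319 /1412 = -42.01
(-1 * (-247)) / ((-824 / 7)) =-1729 / 824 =-2.10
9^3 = 729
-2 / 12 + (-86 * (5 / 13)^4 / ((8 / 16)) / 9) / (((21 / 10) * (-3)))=-3248029 / 32388174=-0.10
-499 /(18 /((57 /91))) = -9481 /546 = -17.36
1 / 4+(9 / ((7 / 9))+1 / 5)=12.02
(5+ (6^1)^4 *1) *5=6505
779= 779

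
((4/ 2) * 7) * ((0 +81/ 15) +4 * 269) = 75698/ 5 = 15139.60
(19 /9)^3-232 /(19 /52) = -8664335 /13851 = -625.54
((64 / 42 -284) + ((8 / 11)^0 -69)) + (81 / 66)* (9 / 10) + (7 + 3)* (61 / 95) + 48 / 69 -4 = -699067949 / 2018940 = -346.25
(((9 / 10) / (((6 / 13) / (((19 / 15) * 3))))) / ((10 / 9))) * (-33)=-220077 / 1000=-220.08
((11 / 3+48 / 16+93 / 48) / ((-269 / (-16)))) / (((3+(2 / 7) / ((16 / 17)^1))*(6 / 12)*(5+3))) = 5782 / 149295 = 0.04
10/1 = 10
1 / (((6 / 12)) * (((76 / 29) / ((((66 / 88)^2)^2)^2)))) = 190269 / 2490368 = 0.08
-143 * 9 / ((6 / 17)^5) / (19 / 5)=-1015197755 / 16416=-61841.97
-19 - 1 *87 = -106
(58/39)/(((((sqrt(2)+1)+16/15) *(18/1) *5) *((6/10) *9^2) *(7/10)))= 44950/101697687-7250 *sqrt(2)/33899229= 0.00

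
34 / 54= 17 / 27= 0.63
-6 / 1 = -6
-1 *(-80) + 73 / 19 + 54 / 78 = 20880 / 247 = 84.53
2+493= 495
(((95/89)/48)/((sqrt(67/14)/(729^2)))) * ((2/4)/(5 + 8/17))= 95364135 * sqrt(938)/5915296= 493.75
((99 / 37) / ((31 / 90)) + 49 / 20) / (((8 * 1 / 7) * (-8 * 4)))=-1640821 / 5872640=-0.28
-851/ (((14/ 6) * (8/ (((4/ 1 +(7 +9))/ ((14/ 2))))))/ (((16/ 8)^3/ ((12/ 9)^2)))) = -114885/ 196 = -586.15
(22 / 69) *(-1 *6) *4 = -176 / 23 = -7.65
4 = 4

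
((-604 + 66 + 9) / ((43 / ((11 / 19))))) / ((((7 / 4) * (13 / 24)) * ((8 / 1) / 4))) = -279312 / 74347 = -3.76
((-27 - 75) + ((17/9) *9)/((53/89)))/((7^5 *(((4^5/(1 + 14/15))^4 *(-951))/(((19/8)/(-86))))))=-52315453727/32441422396319281635655680000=-0.00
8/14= 4/7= 0.57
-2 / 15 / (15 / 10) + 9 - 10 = -49 / 45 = -1.09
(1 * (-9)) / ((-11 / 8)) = 72 / 11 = 6.55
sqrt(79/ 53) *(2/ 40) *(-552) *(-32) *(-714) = -769897.45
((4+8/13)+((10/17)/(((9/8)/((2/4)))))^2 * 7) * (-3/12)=-387535/304317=-1.27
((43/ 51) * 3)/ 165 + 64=179563/ 2805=64.02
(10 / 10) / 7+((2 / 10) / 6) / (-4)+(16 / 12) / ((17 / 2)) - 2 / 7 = 27 / 4760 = 0.01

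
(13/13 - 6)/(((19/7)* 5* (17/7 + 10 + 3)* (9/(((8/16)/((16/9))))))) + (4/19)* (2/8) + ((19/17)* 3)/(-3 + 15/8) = -3269057/1116288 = -2.93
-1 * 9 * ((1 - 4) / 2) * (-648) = -8748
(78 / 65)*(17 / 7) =102 / 35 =2.91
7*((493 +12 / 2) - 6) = 3451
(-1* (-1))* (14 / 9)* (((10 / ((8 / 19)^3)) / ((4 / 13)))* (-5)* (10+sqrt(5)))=-41435.41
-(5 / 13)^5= -3125 / 371293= -0.01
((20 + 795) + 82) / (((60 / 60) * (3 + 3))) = 299 / 2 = 149.50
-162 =-162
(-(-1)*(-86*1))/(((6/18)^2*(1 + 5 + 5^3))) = -774/131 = -5.91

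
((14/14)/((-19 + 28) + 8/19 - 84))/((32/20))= -0.01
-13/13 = -1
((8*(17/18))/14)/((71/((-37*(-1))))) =1258/4473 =0.28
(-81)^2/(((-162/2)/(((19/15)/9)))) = -57/5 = -11.40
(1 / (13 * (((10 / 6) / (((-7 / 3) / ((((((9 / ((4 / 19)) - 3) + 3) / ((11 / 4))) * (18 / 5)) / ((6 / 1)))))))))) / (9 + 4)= -77 / 86697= -0.00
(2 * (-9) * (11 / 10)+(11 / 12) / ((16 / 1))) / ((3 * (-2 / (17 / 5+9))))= 40.80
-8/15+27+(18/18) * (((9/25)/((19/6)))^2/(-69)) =412033459/15568125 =26.47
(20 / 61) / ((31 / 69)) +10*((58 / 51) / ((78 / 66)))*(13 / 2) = 63.28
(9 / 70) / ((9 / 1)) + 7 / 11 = 0.65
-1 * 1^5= -1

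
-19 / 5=-3.80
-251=-251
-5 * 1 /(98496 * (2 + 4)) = -5 /590976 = -0.00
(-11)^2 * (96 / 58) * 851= 4942608 / 29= 170434.76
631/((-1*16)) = -631/16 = -39.44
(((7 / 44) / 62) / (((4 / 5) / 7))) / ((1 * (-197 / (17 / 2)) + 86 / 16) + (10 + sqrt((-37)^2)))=0.00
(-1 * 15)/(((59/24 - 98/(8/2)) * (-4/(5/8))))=-225/2116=-0.11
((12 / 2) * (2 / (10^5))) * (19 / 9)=19 / 75000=0.00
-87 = -87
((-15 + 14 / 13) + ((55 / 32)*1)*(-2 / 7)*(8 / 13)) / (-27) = 863 / 1638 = 0.53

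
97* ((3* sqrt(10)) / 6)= 97* sqrt(10) / 2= 153.37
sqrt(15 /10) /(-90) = -sqrt(6) /180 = -0.01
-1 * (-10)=10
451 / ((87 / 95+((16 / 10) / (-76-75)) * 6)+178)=2.52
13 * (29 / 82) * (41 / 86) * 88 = 8294 / 43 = 192.88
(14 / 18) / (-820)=-7 / 7380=-0.00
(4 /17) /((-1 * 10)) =-2 /85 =-0.02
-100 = -100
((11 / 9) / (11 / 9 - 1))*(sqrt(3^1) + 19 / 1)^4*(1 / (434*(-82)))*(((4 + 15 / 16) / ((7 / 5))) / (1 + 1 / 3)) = -445888245 / 7971712 - 3219645*sqrt(3) / 284704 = -75.52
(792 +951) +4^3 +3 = 1810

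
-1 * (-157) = 157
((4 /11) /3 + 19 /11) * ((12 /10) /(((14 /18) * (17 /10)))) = 2196 /1309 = 1.68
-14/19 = -0.74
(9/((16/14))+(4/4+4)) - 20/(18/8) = 287/72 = 3.99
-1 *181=-181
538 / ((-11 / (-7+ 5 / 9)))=315.19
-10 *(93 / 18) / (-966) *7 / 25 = 31 / 2070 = 0.01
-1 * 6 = -6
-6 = -6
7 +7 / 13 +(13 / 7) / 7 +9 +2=11978 / 637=18.80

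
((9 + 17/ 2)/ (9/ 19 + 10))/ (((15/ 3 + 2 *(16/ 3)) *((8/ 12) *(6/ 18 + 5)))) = 17955/ 598592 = 0.03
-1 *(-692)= 692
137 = 137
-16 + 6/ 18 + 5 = -32/ 3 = -10.67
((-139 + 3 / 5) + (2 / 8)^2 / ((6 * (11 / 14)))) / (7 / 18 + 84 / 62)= -33976713 / 428120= -79.36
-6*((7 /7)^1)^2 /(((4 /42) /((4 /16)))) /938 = -9 /536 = -0.02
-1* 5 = -5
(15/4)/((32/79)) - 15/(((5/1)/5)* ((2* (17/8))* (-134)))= 1353555/145792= 9.28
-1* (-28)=28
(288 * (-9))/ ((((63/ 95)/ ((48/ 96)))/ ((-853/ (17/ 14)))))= 23338080/ 17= 1372828.24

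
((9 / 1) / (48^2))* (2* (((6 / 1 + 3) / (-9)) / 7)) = -1 / 896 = -0.00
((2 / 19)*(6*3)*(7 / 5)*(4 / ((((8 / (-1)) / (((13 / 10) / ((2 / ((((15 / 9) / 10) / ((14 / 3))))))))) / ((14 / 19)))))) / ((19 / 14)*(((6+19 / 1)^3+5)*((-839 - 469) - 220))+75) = 637 / 910059159500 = 0.00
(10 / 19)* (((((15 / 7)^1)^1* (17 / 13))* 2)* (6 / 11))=30600 / 19019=1.61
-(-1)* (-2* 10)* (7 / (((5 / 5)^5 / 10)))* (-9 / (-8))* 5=-7875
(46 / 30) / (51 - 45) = 23 / 90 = 0.26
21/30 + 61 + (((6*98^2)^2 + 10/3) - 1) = 99615763201/30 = 3320525440.03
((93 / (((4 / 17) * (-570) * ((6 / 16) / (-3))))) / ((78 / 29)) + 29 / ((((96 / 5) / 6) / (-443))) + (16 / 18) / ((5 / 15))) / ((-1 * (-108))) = -26412259 / 711360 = -37.13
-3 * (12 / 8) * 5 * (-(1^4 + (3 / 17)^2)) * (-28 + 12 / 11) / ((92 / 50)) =-24808500 / 73117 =-339.30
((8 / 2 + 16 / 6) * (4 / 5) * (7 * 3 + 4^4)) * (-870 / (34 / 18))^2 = 90573681600 / 289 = 313403742.56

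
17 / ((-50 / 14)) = -119 / 25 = -4.76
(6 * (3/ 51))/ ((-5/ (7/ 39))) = -14/ 1105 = -0.01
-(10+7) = -17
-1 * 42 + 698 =656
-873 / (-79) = 873 / 79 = 11.05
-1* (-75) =75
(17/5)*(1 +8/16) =51/10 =5.10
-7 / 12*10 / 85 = -7 / 102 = -0.07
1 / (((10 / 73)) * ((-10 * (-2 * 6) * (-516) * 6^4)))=-73 / 802483200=-0.00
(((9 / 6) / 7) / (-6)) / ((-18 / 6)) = 1 / 84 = 0.01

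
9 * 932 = 8388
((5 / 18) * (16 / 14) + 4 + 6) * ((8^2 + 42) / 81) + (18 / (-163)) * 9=10404014 / 831789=12.51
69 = 69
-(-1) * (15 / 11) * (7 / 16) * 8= 105 / 22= 4.77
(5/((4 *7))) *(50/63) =125/882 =0.14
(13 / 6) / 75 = 13 / 450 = 0.03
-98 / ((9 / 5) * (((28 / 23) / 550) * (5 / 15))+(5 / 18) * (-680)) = 13946625 / 26881061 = 0.52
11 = 11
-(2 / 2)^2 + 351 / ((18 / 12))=233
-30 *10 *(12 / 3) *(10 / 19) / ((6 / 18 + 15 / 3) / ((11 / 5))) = -4950 / 19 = -260.53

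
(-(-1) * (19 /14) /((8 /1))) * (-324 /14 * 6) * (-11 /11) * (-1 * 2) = -4617 /98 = -47.11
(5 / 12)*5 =25 / 12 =2.08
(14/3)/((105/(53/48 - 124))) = -5899/1080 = -5.46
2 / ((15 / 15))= 2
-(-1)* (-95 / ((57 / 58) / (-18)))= 1740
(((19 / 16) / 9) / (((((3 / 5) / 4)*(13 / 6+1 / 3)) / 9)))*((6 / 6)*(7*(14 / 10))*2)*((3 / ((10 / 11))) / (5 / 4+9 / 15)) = 20482 / 185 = 110.71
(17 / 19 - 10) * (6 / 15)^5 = -5536 / 59375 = -0.09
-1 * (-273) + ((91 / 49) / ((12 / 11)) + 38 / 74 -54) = 687539 / 3108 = 221.22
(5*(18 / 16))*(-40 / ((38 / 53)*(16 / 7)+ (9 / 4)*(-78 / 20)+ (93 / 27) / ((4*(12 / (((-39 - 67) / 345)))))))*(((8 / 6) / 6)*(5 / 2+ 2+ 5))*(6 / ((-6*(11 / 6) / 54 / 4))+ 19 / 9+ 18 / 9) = -7545.28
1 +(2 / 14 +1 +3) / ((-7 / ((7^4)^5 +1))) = -2313975722630748009 / 49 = -47223994339403020.59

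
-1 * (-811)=811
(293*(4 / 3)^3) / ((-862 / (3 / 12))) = -2344 / 11637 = -0.20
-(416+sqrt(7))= -416-sqrt(7)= -418.65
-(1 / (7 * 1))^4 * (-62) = 62 / 2401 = 0.03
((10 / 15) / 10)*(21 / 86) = 7 / 430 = 0.02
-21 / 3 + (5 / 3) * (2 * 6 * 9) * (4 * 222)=159833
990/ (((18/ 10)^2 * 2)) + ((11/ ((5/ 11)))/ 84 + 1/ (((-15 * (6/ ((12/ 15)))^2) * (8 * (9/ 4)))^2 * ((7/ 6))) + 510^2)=2241120479315657/ 8611312500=260253.07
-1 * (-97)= 97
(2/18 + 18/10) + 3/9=101/45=2.24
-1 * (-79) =79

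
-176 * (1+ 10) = -1936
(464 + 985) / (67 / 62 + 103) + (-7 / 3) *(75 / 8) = -45619 / 5736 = -7.95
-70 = -70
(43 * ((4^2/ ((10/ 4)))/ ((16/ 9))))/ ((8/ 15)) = 1161/ 4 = 290.25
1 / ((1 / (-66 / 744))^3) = -0.00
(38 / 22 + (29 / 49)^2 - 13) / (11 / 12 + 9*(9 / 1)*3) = -3461676 / 77304997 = -0.04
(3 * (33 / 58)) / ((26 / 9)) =891 / 1508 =0.59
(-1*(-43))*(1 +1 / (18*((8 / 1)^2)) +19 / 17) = 1784027 / 19584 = 91.10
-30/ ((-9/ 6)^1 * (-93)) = -20/ 93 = -0.22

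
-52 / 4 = -13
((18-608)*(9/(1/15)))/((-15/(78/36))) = 11505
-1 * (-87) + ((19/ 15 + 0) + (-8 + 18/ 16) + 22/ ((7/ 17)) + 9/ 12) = 113879/ 840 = 135.57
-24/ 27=-8/ 9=-0.89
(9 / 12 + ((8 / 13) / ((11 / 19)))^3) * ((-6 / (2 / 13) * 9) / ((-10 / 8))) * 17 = 10474312527 / 1124695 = 9313.02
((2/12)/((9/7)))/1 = 7/54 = 0.13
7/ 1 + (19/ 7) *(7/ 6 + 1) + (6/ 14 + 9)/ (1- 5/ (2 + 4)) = 2917/ 42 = 69.45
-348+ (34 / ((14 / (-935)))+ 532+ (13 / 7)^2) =-102080 / 49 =-2083.27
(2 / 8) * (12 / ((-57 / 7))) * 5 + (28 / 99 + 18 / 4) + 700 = 2644463 / 3762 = 702.94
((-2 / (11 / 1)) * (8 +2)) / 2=-10 / 11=-0.91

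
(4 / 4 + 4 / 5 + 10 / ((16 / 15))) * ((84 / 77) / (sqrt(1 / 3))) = 21.12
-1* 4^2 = -16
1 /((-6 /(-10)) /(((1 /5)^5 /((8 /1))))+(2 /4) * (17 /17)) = 2 /30001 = 0.00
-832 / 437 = -1.90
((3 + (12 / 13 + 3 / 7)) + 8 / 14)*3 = 192 / 13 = 14.77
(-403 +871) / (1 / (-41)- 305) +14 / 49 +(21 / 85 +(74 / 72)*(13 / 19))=-58397177 / 195757380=-0.30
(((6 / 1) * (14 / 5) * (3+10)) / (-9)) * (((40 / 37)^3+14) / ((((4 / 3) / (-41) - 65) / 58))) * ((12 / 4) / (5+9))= 143405470728 / 2025866735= 70.79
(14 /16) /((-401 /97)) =-679 /3208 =-0.21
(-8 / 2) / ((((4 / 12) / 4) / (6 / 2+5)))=-384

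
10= 10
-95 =-95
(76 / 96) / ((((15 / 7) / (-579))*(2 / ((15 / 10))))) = -160.43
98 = 98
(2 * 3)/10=3/5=0.60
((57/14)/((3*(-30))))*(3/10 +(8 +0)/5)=-361/4200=-0.09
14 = 14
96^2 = 9216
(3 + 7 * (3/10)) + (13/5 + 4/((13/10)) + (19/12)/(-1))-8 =1.19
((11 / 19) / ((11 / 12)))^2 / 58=72 / 10469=0.01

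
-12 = -12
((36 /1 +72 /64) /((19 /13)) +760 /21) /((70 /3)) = 196601 /74480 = 2.64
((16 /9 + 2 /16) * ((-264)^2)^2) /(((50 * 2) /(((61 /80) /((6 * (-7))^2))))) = 244709674 /6125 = 39952.60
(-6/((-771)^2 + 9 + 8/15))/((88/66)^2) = -405/71334064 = -0.00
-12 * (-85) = 1020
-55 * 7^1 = -385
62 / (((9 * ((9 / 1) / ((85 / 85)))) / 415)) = 25730 / 81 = 317.65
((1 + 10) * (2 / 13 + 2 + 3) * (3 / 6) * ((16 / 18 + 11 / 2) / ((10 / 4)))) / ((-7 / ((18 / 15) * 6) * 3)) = -33902 / 1365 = -24.84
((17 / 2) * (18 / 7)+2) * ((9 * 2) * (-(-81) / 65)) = 243486 / 455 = 535.13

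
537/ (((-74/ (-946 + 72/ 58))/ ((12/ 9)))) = 9808484/ 1073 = 9141.18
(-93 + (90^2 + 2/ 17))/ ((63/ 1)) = 136121/ 1071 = 127.10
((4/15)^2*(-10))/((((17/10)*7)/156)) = -3328/357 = -9.32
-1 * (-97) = 97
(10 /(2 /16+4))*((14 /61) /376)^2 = 245 /271249737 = 0.00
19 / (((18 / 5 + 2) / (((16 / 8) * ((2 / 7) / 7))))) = 95 / 343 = 0.28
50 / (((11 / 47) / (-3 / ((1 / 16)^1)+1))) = -110450 / 11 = -10040.91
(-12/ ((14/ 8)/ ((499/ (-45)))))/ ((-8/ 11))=-10978/ 105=-104.55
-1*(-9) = 9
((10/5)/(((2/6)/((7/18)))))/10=7/30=0.23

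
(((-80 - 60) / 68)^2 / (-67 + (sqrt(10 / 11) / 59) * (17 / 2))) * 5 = -0.32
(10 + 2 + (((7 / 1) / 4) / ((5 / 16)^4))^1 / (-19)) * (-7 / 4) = -48671 / 11875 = -4.10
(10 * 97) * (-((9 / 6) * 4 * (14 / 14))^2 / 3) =-11640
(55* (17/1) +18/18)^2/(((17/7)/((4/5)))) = 24530688/85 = 288596.33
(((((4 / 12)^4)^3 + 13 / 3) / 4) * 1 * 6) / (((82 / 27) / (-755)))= -434674640 / 269001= -1615.88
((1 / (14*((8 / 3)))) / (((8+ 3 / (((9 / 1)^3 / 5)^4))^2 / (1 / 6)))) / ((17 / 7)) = 8862938119652501095929 / 308572054085960371187244064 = 0.00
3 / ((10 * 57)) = 1 / 190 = 0.01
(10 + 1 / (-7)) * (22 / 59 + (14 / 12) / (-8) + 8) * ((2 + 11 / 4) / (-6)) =-10181663 / 158592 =-64.20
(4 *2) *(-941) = -7528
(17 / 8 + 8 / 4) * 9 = 297 / 8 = 37.12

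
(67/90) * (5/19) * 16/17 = 536/2907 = 0.18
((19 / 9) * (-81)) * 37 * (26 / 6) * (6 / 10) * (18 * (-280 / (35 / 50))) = 118441440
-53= -53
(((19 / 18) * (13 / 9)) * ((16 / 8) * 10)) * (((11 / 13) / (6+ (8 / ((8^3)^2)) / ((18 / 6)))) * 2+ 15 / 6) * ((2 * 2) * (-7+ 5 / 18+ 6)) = -21076016494 / 85996485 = -245.08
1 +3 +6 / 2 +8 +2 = 17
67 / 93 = 0.72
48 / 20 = 12 / 5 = 2.40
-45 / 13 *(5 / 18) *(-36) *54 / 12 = 2025 / 13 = 155.77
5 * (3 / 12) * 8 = 10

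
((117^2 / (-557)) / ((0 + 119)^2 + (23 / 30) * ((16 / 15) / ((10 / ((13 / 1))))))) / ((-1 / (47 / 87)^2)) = 3779875125 / 7463288652277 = 0.00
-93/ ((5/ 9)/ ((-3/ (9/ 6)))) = 1674/ 5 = 334.80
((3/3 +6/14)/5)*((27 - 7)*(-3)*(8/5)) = -192/7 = -27.43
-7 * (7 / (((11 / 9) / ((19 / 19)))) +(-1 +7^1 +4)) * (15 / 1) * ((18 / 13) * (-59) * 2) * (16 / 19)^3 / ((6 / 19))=26338959360 / 51623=510217.53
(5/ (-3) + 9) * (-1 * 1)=-22/ 3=-7.33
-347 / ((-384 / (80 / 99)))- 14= -31529 / 2376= -13.27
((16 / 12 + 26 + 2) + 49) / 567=235 / 1701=0.14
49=49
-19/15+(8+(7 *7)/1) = 836/15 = 55.73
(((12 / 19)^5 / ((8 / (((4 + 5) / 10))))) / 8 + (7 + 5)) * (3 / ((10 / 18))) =4011752772 / 61902475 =64.81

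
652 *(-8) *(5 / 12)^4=-101875 / 648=-157.21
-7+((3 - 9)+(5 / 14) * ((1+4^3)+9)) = 94 / 7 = 13.43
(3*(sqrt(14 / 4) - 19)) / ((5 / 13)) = -741 / 5 + 39*sqrt(14) / 10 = -133.61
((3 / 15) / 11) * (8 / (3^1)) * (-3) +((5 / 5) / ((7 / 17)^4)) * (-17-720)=-3385542943 / 132055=-25637.37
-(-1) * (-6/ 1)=-6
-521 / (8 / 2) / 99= -521 / 396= -1.32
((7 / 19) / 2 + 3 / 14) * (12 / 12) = 53 / 133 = 0.40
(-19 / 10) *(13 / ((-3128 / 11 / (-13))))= -35321 / 31280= -1.13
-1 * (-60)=60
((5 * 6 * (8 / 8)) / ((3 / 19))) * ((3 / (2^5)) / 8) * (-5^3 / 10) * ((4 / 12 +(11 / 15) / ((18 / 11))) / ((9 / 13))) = -1302925 / 41472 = -31.42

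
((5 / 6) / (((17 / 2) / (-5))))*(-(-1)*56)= -1400 / 51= -27.45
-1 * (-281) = 281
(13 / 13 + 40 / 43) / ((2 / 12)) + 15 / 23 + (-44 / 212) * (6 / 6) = 630368 / 52417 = 12.03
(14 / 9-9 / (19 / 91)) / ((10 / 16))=-11368 / 171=-66.48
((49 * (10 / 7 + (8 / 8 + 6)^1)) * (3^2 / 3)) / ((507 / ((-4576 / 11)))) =-13216 / 13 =-1016.62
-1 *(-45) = 45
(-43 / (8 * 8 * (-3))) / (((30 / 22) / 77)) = 36421 / 2880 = 12.65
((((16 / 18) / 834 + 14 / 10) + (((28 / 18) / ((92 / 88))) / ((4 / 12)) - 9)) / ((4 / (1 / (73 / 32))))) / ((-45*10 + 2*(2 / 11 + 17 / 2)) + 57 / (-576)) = 7620783104 / 9598298894865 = 0.00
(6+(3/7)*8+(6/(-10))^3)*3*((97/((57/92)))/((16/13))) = 233793183/66500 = 3515.69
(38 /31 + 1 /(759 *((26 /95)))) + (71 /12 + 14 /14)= 3322757 /407836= 8.15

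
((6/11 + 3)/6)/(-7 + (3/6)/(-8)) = -104/1243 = -0.08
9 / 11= 0.82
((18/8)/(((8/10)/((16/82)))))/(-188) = -0.00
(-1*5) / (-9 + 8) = 5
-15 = -15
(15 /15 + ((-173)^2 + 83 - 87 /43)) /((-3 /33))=-14195192 /43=-330120.74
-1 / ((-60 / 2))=1 / 30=0.03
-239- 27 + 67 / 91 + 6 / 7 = -264.41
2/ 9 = 0.22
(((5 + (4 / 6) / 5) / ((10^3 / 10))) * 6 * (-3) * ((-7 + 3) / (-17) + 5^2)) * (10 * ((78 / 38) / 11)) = -351351 / 8075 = -43.51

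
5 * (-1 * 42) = -210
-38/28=-19/14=-1.36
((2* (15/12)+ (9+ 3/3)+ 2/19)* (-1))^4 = 52643172481/2085136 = 25246.88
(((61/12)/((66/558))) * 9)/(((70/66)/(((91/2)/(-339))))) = -221247/4520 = -48.95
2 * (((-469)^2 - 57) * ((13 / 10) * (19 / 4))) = 13579072 / 5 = 2715814.40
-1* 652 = -652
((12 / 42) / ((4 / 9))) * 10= 45 / 7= 6.43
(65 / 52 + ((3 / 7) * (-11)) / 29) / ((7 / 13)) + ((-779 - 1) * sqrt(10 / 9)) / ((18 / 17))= 11479 / 5684 - 2210 * sqrt(10) / 9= -774.50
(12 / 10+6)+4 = 56 / 5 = 11.20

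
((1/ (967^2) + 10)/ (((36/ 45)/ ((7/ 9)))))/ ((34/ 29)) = 9491154365/ 1144548936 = 8.29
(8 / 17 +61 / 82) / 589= 1693 / 821066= 0.00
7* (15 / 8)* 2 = 105 / 4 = 26.25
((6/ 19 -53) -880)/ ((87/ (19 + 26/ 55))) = -575127/ 2755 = -208.76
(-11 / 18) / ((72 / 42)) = -77 / 216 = -0.36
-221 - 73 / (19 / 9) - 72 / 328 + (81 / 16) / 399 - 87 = -29907373 / 87248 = -342.79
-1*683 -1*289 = -972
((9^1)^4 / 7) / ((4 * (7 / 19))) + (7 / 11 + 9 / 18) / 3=4116197 / 6468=636.39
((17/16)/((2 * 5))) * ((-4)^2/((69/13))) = 221/690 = 0.32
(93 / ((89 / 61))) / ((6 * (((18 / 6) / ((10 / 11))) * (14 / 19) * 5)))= 35929 / 41118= 0.87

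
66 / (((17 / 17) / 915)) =60390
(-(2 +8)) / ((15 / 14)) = -28 / 3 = -9.33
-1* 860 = -860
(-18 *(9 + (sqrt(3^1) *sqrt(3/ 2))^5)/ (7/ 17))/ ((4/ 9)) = -334611 *sqrt(2)/ 112 - 12393/ 14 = -5110.32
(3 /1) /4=3 /4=0.75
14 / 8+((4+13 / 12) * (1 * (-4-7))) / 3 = -152 / 9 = -16.89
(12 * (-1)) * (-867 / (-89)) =-10404 / 89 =-116.90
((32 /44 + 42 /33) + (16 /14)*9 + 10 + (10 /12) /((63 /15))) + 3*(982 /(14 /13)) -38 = 48961 /18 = 2720.06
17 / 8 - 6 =-31 / 8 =-3.88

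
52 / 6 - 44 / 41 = 934 / 123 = 7.59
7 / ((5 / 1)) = 7 / 5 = 1.40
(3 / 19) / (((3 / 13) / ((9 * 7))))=819 / 19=43.11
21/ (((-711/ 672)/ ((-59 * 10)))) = 925120/ 79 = 11710.38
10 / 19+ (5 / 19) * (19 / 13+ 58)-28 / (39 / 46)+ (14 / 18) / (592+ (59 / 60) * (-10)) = -6230519 / 369759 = -16.85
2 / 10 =1 / 5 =0.20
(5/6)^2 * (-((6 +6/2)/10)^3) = -81/160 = -0.51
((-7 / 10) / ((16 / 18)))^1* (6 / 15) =-63 / 200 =-0.32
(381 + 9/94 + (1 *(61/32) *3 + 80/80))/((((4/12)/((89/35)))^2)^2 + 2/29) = 85963663711628757/15352472795168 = 5599.34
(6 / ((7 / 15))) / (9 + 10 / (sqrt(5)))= 810 / 427 - 180 * sqrt(5) / 427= 0.95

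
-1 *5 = -5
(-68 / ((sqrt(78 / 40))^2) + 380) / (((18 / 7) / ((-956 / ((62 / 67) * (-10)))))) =150874486 / 10881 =13865.87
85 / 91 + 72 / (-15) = -1759 / 455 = -3.87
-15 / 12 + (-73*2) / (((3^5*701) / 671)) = -1.83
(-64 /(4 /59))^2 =891136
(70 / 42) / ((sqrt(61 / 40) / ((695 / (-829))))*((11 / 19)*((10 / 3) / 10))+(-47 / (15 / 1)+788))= 1204163950*sqrt(610) / 38669719765676139+1346152033000 / 633929832224199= 0.00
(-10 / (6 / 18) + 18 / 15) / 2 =-72 / 5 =-14.40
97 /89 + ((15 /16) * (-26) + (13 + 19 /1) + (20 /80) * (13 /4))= 13567 /1424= 9.53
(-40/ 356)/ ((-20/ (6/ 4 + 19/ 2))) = 0.06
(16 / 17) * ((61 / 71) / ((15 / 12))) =3904 / 6035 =0.65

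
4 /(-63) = -0.06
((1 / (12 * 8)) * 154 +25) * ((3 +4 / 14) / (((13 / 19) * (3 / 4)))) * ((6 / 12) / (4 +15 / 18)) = 558049 / 31668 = 17.62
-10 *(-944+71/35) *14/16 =8242.25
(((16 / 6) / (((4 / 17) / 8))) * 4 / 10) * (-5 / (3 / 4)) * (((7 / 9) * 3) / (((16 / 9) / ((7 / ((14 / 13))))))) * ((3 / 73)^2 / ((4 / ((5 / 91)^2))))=-1275 / 484939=-0.00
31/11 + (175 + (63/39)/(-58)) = 1474593/8294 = 177.79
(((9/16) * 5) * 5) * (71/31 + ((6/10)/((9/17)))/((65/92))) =353127/6448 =54.77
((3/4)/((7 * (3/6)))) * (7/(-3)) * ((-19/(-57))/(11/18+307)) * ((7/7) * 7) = -3/791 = -0.00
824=824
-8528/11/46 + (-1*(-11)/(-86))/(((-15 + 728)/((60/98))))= -278513503/16525201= -16.85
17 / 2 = 8.50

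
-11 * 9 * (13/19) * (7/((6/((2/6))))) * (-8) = 4004/19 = 210.74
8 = 8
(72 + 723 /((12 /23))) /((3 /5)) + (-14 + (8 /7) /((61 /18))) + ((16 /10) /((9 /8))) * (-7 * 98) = 110699623 /76860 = 1440.28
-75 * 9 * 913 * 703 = -433241325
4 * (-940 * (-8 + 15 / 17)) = 454960 / 17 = 26762.35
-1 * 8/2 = -4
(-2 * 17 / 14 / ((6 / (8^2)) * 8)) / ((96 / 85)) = -1445 / 504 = -2.87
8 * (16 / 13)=128 / 13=9.85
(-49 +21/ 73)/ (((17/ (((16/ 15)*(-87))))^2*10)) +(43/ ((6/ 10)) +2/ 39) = -7553016607/ 102847875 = -73.44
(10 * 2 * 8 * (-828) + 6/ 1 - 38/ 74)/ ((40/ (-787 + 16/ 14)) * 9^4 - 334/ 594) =8008149121929/ 20221662799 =396.02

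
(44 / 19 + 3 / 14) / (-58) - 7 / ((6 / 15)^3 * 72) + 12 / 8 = -139339 / 2221632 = -0.06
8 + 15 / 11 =103 / 11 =9.36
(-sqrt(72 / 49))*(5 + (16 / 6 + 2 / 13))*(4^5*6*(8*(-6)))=179896320*sqrt(2) / 91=2795734.24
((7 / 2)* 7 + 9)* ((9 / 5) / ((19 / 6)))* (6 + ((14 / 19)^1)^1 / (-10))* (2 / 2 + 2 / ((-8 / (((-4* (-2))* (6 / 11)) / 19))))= 106.37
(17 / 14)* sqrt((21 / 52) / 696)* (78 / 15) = 17* sqrt(5278) / 8120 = 0.15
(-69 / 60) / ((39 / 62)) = -713 / 390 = -1.83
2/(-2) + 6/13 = -7/13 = -0.54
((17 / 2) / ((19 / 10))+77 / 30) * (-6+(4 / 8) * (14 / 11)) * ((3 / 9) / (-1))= 236767 / 18810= 12.59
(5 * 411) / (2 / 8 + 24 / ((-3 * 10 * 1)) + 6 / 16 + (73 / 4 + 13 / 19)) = 1561800 / 14257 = 109.55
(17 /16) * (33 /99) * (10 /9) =85 /216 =0.39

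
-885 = -885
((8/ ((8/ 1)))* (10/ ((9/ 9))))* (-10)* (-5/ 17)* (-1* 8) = -4000/ 17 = -235.29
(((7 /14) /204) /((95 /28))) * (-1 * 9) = -21 /3230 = -0.01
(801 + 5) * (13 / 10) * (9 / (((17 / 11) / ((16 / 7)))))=13947.19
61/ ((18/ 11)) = 671/ 18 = 37.28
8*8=64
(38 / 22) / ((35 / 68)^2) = 87856 / 13475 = 6.52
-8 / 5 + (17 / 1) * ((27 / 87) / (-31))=-7957 / 4495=-1.77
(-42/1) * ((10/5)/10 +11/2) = -1197/5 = -239.40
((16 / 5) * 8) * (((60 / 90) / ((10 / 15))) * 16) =2048 / 5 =409.60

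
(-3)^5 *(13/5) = -3159/5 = -631.80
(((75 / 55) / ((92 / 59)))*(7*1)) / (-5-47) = -6195 / 52624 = -0.12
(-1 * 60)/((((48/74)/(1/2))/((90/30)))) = -138.75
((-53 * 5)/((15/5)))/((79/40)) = -10600/237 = -44.73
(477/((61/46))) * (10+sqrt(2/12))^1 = 3657 * sqrt(6)/61+219420/61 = 3743.90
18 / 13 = 1.38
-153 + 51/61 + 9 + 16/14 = -60643/427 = -142.02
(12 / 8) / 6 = 1 / 4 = 0.25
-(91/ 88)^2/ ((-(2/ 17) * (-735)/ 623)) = -1789879/ 232320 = -7.70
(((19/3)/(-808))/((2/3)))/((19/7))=-7/1616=-0.00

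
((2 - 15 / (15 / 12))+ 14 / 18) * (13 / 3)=-1079 / 27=-39.96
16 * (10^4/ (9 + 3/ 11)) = 17254.90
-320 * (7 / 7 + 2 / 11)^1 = -4160 / 11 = -378.18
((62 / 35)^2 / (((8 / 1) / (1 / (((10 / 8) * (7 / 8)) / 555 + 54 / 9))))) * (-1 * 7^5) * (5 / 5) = -585410448 / 532975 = -1098.38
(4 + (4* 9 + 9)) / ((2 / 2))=49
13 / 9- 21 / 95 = 1046 / 855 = 1.22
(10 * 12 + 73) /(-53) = -193 /53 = -3.64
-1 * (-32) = 32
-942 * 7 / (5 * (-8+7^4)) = -0.55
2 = 2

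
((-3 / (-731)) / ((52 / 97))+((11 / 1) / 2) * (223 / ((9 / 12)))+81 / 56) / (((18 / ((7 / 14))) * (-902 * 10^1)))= -237557969 / 47128798080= -0.01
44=44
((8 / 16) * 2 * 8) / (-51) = -8 / 51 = -0.16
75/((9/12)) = 100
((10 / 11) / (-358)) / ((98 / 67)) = -335 / 192962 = -0.00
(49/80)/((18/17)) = 833/1440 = 0.58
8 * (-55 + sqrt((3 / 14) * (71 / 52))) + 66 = -374 + 2 * sqrt(38766) / 91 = -369.67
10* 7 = 70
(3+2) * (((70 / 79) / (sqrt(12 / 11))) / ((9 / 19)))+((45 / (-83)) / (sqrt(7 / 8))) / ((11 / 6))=-540 * sqrt(14) / 6391+3325 * sqrt(33) / 2133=8.64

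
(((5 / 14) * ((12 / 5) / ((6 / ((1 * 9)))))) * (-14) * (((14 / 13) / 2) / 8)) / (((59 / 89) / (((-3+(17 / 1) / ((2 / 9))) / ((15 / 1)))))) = -274743 / 30680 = -8.96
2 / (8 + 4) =1 / 6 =0.17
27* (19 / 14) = 513 / 14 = 36.64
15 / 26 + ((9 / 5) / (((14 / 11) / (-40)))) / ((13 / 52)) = -41079 / 182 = -225.71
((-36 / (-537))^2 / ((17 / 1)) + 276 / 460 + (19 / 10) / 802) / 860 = 2632586087 / 3756884148400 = 0.00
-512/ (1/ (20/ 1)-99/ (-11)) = -56.57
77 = 77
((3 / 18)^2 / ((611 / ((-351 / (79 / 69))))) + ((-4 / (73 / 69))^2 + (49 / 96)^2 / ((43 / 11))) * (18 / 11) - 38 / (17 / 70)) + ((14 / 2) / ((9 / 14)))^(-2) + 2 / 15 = -389736605538354601147 / 2933824369478069760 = -132.84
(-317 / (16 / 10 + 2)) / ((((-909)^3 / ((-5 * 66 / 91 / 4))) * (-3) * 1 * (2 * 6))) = 87175 / 29526827632848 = 0.00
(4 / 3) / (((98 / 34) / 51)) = 23.59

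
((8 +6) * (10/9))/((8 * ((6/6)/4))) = 70/9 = 7.78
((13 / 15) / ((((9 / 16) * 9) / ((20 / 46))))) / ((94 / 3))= 208 / 87561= 0.00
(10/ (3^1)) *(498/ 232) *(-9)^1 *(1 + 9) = -18675/ 29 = -643.97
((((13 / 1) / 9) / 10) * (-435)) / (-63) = 377 / 378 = 1.00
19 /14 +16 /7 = 3.64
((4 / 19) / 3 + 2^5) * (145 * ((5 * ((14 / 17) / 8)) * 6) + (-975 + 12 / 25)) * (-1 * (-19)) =-136404446 / 425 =-320951.64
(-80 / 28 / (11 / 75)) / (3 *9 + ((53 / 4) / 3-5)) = -18000 / 24409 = -0.74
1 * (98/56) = 7/4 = 1.75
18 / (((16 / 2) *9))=1 / 4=0.25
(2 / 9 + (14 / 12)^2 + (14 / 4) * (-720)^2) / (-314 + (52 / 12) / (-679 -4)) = -14870835377 / 2573596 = -5778.23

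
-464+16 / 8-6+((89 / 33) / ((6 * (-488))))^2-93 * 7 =-10447204855823 / 9336197376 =-1119.00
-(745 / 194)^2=-555025 / 37636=-14.75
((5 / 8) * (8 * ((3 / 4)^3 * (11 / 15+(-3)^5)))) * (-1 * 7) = 114471 / 32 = 3577.22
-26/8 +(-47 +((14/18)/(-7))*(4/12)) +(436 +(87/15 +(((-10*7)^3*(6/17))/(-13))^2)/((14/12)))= 13722651487753867/184618980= 74329581.32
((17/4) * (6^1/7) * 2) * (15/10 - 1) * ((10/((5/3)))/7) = 153/49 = 3.12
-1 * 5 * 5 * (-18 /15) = 30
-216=-216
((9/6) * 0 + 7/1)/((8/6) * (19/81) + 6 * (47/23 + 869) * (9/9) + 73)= 5589/4231331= 0.00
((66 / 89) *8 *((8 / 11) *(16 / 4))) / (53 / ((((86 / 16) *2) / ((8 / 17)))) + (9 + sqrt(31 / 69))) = 320549932800 / 209517255563-410389248 *sqrt(2139) / 209517255563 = 1.44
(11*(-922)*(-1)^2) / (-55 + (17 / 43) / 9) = 1962477 / 10634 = 184.55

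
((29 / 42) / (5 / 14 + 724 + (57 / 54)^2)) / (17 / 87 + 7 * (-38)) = -136242 / 38049158125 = -0.00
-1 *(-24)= 24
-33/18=-11/6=-1.83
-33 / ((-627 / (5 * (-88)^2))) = 38720 / 19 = 2037.89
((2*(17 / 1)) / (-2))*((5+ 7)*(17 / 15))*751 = -868156 / 5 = -173631.20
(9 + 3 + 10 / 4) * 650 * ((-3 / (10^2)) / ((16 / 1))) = -17.67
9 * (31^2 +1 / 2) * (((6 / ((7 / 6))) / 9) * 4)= 19779.43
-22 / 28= -11 / 14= -0.79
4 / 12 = 0.33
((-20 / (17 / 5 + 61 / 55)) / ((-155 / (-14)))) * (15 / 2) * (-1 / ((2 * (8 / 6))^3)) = 155925 / 984064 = 0.16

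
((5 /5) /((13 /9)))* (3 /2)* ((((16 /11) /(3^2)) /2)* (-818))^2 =21411968 /4719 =4537.40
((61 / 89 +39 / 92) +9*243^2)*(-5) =-2657210.55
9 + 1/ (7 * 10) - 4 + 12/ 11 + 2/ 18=43079/ 6930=6.22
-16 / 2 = -8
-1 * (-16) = 16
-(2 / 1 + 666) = -668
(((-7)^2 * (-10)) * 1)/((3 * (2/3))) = -245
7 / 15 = 0.47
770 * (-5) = -3850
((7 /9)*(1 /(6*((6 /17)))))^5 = 23863536599 /3570467226624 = 0.01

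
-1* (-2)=2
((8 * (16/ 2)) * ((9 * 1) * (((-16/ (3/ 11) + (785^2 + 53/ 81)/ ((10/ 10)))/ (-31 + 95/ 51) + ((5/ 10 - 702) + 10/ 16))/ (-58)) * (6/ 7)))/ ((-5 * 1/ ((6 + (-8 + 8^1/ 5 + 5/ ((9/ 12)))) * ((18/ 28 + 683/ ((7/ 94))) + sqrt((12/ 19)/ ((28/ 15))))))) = -33859426262993192/ 15837045 - 527352001168 * sqrt(665)/ 100301285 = -2138124473.06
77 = 77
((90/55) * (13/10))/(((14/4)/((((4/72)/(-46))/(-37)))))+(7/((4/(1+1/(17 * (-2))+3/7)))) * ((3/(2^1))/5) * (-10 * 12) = -490960937/5569795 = -88.15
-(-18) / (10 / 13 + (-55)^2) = 0.01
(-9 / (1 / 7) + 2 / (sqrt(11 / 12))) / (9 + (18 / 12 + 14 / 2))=-18 / 5 + 8 * sqrt(33) / 385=-3.48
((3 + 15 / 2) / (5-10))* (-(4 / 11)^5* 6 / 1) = 64512 / 805255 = 0.08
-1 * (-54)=54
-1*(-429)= 429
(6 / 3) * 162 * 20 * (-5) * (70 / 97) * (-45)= 102060000 / 97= 1052164.95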